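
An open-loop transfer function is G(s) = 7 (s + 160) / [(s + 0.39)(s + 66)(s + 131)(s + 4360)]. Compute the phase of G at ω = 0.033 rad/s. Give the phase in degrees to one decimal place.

∠(j0.033 + 160) = arctan(0.033/160) = 0.01°
∠(j0.033 + 0.39) = arctan(0.033/0.39) = 4.84°
∠(j0.033 + 66) = arctan(0.033/66) = 0.03°
∠(j0.033 + 131) = arctan(0.033/131) = 0.01°
∠(j0.033 + 4360) = arctan(0.033/4360) = 0.00°
∠G(j0.033) = 0.01° − (4.84° + 0.03° + 0.01° + 0.00°) = -4.87°

-4.9°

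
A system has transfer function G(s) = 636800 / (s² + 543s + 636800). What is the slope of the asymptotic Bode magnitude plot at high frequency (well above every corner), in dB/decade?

-40 dB/decade

With 0 zeros and 2 poles, the high-frequency asymptotic slope is 20 × (0 − 2) = -40 dB/decade.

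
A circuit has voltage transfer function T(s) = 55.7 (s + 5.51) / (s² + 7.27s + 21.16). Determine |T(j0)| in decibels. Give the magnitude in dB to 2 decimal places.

23.23 dB

T(0) = 55.7 × 5.51 / 21.16 = 14.504
20 log₁₀(14.504) = 23.230 dB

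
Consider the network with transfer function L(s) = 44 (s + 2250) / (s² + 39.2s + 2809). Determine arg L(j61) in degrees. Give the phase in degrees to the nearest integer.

∠(j61 + 2250) = arctan(61/2250) = 1.55°
∠[(j61)² + 39.2(j61) + 2809] = ∠[-912 + j2391.2] = 110.88°
∠L(j61) = 1.55° − 110.88° = -109.32°

-109°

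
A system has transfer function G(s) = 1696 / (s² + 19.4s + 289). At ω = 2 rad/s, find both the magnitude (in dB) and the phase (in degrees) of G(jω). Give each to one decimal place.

|(j2)² + 19.4(j2) + 289| = |285 + j38.8| = 287.6
|G(j2)| = 1696 / 287.6 = 5.8965
20 log₁₀(5.8965) = 15.41 dB
∠[(j2)² + 19.4(j2) + 289] = ∠[285 + j38.8] = 7.75°
∠G(j2) = −7.75° = -7.75°

|G| = 15.4 dB, ∠G = -7.8°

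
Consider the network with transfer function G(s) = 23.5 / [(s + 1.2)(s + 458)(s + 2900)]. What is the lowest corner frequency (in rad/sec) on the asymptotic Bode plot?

1.2 rad/sec

Break frequencies occur at each pole and zero magnitude: 1.2 rad/sec, 458 rad/sec, 2900 rad/sec.
The lowest is 1.2 rad/sec.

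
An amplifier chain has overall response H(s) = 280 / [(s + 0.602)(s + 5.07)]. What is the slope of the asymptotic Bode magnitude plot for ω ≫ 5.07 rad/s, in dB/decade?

With 0 zeros and 2 poles, the high-frequency asymptotic slope is 20 × (0 − 2) = -40 dB/decade.

-40 dB/decade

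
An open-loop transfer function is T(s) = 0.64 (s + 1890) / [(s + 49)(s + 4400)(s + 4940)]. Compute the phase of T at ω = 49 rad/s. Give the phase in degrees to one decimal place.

-44.7°

∠(j49 + 1890) = arctan(49/1890) = 1.49°
∠(j49 + 49) = arctan(49/49) = 45.00°
∠(j49 + 4400) = arctan(49/4400) = 0.64°
∠(j49 + 4940) = arctan(49/4940) = 0.57°
∠T(j49) = 1.49° − (45.00° + 0.64° + 0.57°) = -44.72°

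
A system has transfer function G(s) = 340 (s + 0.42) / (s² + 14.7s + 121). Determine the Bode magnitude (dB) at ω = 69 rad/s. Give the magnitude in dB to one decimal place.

|j69 + 0.42| = √(69² + 0.42²) = 69
|(j69)² + 14.7(j69) + 121| = |-4640 + j1014.3| = 4750
|G(j69)| = 340 × 69 / 4750 = 4.9395
20 log₁₀(4.9395) = 13.87 dB

13.9 dB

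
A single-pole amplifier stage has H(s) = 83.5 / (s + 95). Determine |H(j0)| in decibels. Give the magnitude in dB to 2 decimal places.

H(0) = 83.5 / 95 = 0.87895
20 log₁₀(0.87895) = -1.121 dB

-1.12 dB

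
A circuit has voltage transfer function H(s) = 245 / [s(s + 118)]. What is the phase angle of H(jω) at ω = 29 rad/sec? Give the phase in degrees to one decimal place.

∠(j29 + 118) = arctan(29/118) = 13.81°
∠(j29) = 90.00°
∠H(j29) = − (13.81° + 90.00°) = -103.81°

-103.8°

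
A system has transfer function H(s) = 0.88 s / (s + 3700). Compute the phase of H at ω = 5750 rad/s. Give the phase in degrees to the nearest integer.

∠(j5750) = 90.00°
∠(j5750 + 3700) = arctan(5750/3700) = 57.24°
∠H(j5750) = 90.00° − 57.24° = 32.76°

33 deg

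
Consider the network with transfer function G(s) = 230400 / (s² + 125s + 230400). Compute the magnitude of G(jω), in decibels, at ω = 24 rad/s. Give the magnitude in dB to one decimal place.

0.0 dB

|(j24)² + 125(j24) + 230400| = |2.2982e+05 + j3000| = 2.298e+05
|G(j24)| = 230400 / 2.298e+05 = 1.0024
20 log₁₀(1.0024) = 0.02 dB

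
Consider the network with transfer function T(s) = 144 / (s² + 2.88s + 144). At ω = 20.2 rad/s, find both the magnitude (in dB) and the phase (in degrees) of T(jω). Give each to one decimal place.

|(j20.2)² + 2.88(j20.2) + 144| = |-264.04 + j58.176| = 270.4
|T(j20.2)| = 144 / 270.4 = 0.5326
20 log₁₀(0.5326) = -5.47 dB
∠[(j20.2)² + 2.88(j20.2) + 144] = ∠[-264.04 + j58.176] = 167.57°
∠T(j20.2) = −167.57° = -167.57°

|T| = -5.5 dB, ∠T = -167.6°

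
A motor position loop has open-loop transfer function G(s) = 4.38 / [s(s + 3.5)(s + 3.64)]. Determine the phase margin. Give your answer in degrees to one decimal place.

Gain crossover: |G(jω)| = 1 at ω ≈ 0.341 rad/sec.
∠G(j0.341) = −90° − arctan(0.341/3.5) − arctan(0.341/3.64) ≈ -100.91°
PM = 180° + (-100.91°) = 79.09°

79.1°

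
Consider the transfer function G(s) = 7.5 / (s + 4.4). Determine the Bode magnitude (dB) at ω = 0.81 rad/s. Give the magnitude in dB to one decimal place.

4.5 dB

|j0.81 + 4.4| = √(0.81² + 4.4²) = 4.474
|G(j0.81)| = 7.5 / 4.474 = 1.6764
20 log₁₀(1.6764) = 4.49 dB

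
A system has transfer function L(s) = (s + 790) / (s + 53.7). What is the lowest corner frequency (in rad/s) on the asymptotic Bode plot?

53.7 rad/s

Break frequencies occur at each pole and zero magnitude: 53.7 rad/s, 790 rad/s.
The lowest is 53.7 rad/s.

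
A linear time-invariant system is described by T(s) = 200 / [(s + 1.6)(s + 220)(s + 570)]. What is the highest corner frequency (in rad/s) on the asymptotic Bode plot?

Break frequencies occur at each pole and zero magnitude: 1.6 rad/s, 220 rad/s, 570 rad/s.
The highest is 570 rad/s.

570 rad/s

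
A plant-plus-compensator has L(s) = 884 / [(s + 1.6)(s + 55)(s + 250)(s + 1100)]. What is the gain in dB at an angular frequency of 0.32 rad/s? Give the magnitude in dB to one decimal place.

-88.9 dB

|j0.32 + 1.6| = √(0.32² + 1.6²) = 1.632
|j0.32 + 55| = √(0.32² + 55²) = 55
|j0.32 + 250| = √(0.32² + 250²) = 250
|j0.32 + 1100| = √(0.32² + 1100²) = 1100
|L(j0.32)| = 884 / (1.632 × 55 × 250 × 1100) = 3.5819e-05
20 log₁₀(3.5819e-05) = -88.92 dB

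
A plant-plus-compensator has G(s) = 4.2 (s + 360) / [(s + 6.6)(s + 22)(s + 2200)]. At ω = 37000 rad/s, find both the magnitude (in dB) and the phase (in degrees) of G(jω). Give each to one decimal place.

|G| = -170.3 dB, ∠G = -177.1 deg

|j37000 + 360| = √(37000² + 360²) = 3.7e+04
|j37000 + 6.6| = √(37000² + 6.6²) = 3.7e+04
|j37000 + 22| = √(37000² + 22²) = 3.7e+04
|j37000 + 2200| = √(37000² + 2200²) = 3.707e+04
|G(j37000)| = 4.2 × 3.7e+04 / (3.7e+04 × 3.7e+04 × 3.707e+04) = 3.0627e-09
20 log₁₀(3.0627e-09) = -170.28 dB
∠(j37000 + 360) = arctan(37000/360) = 89.44°
∠(j37000 + 6.6) = arctan(37000/6.6) = 89.99°
∠(j37000 + 22) = arctan(37000/22) = 89.97°
∠(j37000 + 2200) = arctan(37000/2200) = 86.60°
∠G(j37000) = 89.44° − (89.99° + 89.97° + 86.60°) = -177.11°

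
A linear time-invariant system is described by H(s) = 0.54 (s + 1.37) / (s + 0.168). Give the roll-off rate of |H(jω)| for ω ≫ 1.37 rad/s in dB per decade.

With 1 zero and 1 pole, the high-frequency asymptotic slope is 20 × (1 − 1) = 0 dB/decade.

0 dB/decade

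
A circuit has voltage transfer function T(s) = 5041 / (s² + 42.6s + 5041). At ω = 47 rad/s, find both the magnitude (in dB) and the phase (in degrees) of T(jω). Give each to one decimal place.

|(j47)² + 42.6(j47) + 5041| = |2832 + j2002.2| = 3468
|T(j47)| = 5041 / 3468 = 1.4535
20 log₁₀(1.4535) = 3.25 dB
∠[(j47)² + 42.6(j47) + 5041] = ∠[2832 + j2002.2] = 35.26°
∠T(j47) = −35.26° = -35.26°

|T| = 3.2 dB, ∠T = -35.3 deg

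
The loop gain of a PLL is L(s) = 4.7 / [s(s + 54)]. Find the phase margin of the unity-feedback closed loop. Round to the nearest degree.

Gain crossover: |L(jω)| = 1 at ω ≈ 0.087 rad/s.
∠L(j0.087) = −90° − arctan(0.087/54) ≈ -90.09°
PM = 180° + (-90.09°) = 89.91°

90°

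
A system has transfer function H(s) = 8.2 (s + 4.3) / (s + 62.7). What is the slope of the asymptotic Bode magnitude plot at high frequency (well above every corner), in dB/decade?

With 1 zero and 1 pole, the high-frequency asymptotic slope is 20 × (1 − 1) = 0 dB/decade.

0 dB/decade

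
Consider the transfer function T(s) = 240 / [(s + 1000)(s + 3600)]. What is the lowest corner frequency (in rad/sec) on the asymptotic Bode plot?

1000 rad/sec

Break frequencies occur at each pole and zero magnitude: 1000 rad/sec, 3600 rad/sec.
The lowest is 1000 rad/sec.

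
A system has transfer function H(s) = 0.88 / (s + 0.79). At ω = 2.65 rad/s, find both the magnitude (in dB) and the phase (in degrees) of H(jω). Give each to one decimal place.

|H| = -9.9 dB, ∠H = -73.4°

|j2.65 + 0.79| = √(2.65² + 0.79²) = 2.765
|H(j2.65)| = 0.88 / 2.765 = 0.31824
20 log₁₀(0.31824) = -9.95 dB
∠(j2.65 + 0.79) = arctan(2.65/0.79) = 73.40°
∠H(j2.65) = −73.40° = -73.40°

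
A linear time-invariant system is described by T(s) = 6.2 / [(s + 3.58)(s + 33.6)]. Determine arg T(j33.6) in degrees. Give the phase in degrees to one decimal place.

-128.9°

∠(j33.6 + 3.58) = arctan(33.6/3.58) = 83.92°
∠(j33.6 + 33.6) = arctan(33.6/33.6) = 45.00°
∠T(j33.6) = − (83.92° + 45.00°) = -128.92°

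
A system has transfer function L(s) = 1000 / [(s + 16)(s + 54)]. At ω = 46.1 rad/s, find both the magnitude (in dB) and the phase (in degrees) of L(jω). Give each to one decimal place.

|L| = -10.8 dB, ∠L = -111.3°

|j46.1 + 16| = √(46.1² + 16²) = 48.8
|j46.1 + 54| = √(46.1² + 54²) = 71
|L(j46.1)| = 1000 / (48.8 × 71) = 0.28862
20 log₁₀(0.28862) = -10.79 dB
∠(j46.1 + 16) = arctan(46.1/16) = 70.86°
∠(j46.1 + 54) = arctan(46.1/54) = 40.49°
∠L(j46.1) = − (70.86° + 40.49°) = -111.35°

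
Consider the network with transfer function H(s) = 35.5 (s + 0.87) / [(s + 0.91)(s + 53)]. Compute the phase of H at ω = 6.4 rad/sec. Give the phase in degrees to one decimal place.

∠(j6.4 + 0.87) = arctan(6.4/0.87) = 82.26°
∠(j6.4 + 0.91) = arctan(6.4/0.91) = 81.91°
∠(j6.4 + 53) = arctan(6.4/53) = 6.89°
∠H(j6.4) = 82.26° − (81.91° + 6.89°) = -6.53°

-6.5 deg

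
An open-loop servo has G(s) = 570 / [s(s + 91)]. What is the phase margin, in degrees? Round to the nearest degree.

Gain crossover: |G(jω)| = 1 at ω ≈ 6.25 rad/sec.
∠G(j6.25) = −90° − arctan(6.25/91) ≈ -93.93°
PM = 180° + (-93.93°) = 86.07°

86°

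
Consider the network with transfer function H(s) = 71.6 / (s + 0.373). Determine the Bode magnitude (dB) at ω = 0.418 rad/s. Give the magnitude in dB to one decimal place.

|j0.418 + 0.373| = √(0.418² + 0.373²) = 0.5602
|H(j0.418)| = 71.6 / 0.5602 = 127.81
20 log₁₀(127.81) = 42.13 dB

42.1 dB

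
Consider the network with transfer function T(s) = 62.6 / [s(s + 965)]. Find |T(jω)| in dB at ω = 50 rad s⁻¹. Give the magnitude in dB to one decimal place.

-57.8 dB

|j50 + 965| = √(50² + 965²) = 966.3
|j50| = 50
|T(j50)| = 62.6 / (966.3 × 50) = 0.0012957
20 log₁₀(0.0012957) = -57.75 dB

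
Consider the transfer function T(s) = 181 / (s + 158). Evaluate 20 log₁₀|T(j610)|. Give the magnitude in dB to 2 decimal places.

-10.84 dB

|j610 + 158| = √(610² + 158²) = 630.1
|T(j610)| = 181 / 630.1 = 0.28724
20 log₁₀(0.28724) = -10.835 dB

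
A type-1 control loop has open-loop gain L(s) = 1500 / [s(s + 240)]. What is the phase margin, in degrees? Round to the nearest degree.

89°

Gain crossover: |L(jω)| = 1 at ω ≈ 6.25 rad/s.
∠L(j6.25) = −90° − arctan(6.25/240) ≈ -91.49°
PM = 180° + (-91.49°) = 88.51°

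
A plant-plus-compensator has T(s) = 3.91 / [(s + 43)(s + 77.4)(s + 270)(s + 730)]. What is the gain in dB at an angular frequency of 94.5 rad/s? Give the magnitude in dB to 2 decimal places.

|j94.5 + 43| = √(94.5² + 43²) = 103.8
|j94.5 + 77.4| = √(94.5² + 77.4²) = 122.2
|j94.5 + 270| = √(94.5² + 270²) = 286.1
|j94.5 + 730| = √(94.5² + 730²) = 736.1
|T(j94.5)| = 3.91 / (103.8 × 122.2 × 286.1 × 736.1) = 1.4642e-09
20 log₁₀(1.4642e-09) = -176.688 dB

-176.69 dB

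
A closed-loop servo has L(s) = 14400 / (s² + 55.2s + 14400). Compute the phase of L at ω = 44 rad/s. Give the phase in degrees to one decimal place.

∠[(j44)² + 55.2(j44) + 14400] = ∠[12464 + j2428.8] = 11.03°
∠L(j44) = −11.03° = -11.03°

-11.0°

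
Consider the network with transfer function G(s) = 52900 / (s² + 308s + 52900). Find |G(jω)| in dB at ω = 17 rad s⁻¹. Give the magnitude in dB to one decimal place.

|(j17)² + 308(j17) + 52900| = |52611 + j5236| = 5.287e+04
|G(j17)| = 52900 / 5.287e+04 = 1.0006
20 log₁₀(1.0006) = 0.00 dB

0.0 dB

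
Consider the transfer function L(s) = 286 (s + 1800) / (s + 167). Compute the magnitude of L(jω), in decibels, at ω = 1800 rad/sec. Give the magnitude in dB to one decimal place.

52.1 dB

|j1800 + 1800| = √(1800² + 1800²) = 2546
|j1800 + 167| = √(1800² + 167²) = 1808
|L(j1800)| = 286 × 2546 / 1808 = 402.74
20 log₁₀(402.74) = 52.10 dB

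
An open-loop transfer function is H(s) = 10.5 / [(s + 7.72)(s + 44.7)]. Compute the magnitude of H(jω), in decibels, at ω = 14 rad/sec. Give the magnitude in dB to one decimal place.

|j14 + 7.72| = √(14² + 7.72²) = 15.99
|j14 + 44.7| = √(14² + 44.7²) = 46.84
|H(j14)| = 10.5 / (15.99 × 46.84) = 0.014021
20 log₁₀(0.014021) = -37.06 dB

-37.1 dB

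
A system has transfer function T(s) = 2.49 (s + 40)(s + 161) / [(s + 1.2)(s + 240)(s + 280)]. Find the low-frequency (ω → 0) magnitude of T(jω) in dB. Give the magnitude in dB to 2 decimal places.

-14.03 dB

T(0) = 2.49 × 40 × 161 / (1.2 × 240 × 280) = 0.19885
20 log₁₀(0.19885) = -14.029 dB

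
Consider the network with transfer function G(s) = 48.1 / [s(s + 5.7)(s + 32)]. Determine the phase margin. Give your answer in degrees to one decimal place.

86.9 deg

Gain crossover: |G(jω)| = 1 at ω ≈ 0.263 rad/s.
∠G(j0.263) = −90° − arctan(0.263/5.7) − arctan(0.263/32) ≈ -93.12°
PM = 180° + (-93.12°) = 86.88°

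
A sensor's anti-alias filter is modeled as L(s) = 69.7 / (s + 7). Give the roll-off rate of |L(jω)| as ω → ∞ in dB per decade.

-20 dB/decade

With 0 zeros and 1 pole, the high-frequency asymptotic slope is 20 × (0 − 1) = -20 dB/decade.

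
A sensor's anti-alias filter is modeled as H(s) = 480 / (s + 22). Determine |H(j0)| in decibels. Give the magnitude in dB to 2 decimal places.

H(0) = 480 / 22 = 21.818
20 log₁₀(21.818) = 26.776 dB

26.78 dB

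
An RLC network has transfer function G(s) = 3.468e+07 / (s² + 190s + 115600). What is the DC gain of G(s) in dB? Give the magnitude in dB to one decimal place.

G(0) = 3.468e+07 / 115600 = 300
20 log₁₀(300) = 49.54 dB

49.5 dB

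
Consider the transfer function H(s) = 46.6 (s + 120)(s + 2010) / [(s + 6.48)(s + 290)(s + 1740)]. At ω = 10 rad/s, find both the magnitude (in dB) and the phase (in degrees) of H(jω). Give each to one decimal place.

|j10 + 120| = √(10² + 120²) = 120.4
|j10 + 2010| = √(10² + 2010²) = 2010
|j10 + 6.48| = √(10² + 6.48²) = 11.92
|j10 + 290| = √(10² + 290²) = 290.2
|j10 + 1740| = √(10² + 1740²) = 1740
|H(j10)| = 46.6 × 120.4 × 2010 / (11.92 × 290.2 × 1740) = 1.8747
20 log₁₀(1.8747) = 5.46 dB
∠(j10 + 120) = arctan(10/120) = 4.76°
∠(j10 + 2010) = arctan(10/2010) = 0.29°
∠(j10 + 6.48) = arctan(10/6.48) = 57.06°
∠(j10 + 290) = arctan(10/290) = 1.97°
∠(j10 + 1740) = arctan(10/1740) = 0.33°
∠H(j10) = 4.76° + 0.29° − (57.06° + 1.97° + 0.33°) = -54.31°

|H| = 5.5 dB, ∠H = -54.3°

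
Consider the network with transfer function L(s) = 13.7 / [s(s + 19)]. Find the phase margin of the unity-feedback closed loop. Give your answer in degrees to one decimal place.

87.8°

Gain crossover: |L(jω)| = 1 at ω ≈ 0.721 rad s⁻¹.
∠L(j0.721) = −90° − arctan(0.721/19) ≈ -92.17°
PM = 180° + (-92.17°) = 87.83°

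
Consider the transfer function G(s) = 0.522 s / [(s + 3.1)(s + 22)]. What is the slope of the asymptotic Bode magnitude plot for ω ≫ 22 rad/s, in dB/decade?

-20 dB/decade

With 1 zero and 2 poles, the high-frequency asymptotic slope is 20 × (1 − 2) = -20 dB/decade.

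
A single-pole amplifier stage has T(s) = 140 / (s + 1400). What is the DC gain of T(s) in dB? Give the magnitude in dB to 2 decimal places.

-20.00 dB

T(0) = 140 / 1400 = 0.1
20 log₁₀(0.1) = -20.000 dB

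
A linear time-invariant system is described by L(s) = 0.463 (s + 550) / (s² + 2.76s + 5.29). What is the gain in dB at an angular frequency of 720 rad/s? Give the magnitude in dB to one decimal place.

-61.8 dB

|j720 + 550| = √(720² + 550²) = 906
|(j720)² + 2.76(j720) + 5.29| = |-5.1839e+05 + j1987.2| = 5.184e+05
|L(j720)| = 0.463 × 906 / 5.184e+05 = 0.00080921
20 log₁₀(0.00080921) = -61.84 dB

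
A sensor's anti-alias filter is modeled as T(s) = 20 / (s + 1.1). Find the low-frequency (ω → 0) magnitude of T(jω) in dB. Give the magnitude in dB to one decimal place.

T(0) = 20 / 1.1 = 18.182
20 log₁₀(18.182) = 25.19 dB

25.2 dB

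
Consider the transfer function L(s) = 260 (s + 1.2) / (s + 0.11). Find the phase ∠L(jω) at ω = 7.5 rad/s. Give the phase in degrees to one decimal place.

∠(j7.5 + 1.2) = arctan(7.5/1.2) = 80.91°
∠(j7.5 + 0.11) = arctan(7.5/0.11) = 89.16°
∠L(j7.5) = 80.91° − 89.16° = -8.25°

-8.2 deg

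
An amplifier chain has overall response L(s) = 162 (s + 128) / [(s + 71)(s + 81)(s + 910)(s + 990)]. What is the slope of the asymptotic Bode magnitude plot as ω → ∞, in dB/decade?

-60 dB/decade

With 1 zero and 4 poles, the high-frequency asymptotic slope is 20 × (1 − 4) = -60 dB/decade.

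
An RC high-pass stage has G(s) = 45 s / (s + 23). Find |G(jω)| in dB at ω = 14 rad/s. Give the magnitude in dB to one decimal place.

27.4 dB

|j14| = 14
|j14 + 23| = √(14² + 23²) = 26.93
|G(j14)| = 45 × 14 / 26.93 = 23.398
20 log₁₀(23.398) = 27.38 dB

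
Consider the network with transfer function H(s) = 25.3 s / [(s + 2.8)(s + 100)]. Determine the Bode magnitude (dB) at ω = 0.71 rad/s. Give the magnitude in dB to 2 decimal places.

-24.13 dB

|j0.71| = 0.71
|j0.71 + 2.8| = √(0.71² + 2.8²) = 2.889
|j0.71 + 100| = √(0.71² + 100²) = 100
|H(j0.71)| = 25.3 × 0.71 / (2.889 × 100) = 0.062184
20 log₁₀(0.062184) = -24.126 dB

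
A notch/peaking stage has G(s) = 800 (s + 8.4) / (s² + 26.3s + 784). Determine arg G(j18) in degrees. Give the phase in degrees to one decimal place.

∠(j18 + 8.4) = arctan(18/8.4) = 64.98°
∠[(j18)² + 26.3(j18) + 784] = ∠[460 + j473.4] = 45.82°
∠G(j18) = 64.98° − 45.82° = 19.16°

19.2 deg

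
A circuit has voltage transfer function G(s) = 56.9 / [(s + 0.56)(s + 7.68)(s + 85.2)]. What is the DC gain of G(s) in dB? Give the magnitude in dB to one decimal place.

G(0) = 56.9 / (0.56 × 7.68 × 85.2) = 0.15528
20 log₁₀(0.15528) = -16.18 dB

-16.2 dB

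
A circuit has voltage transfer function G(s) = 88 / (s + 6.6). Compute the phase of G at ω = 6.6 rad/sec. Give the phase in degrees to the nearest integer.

∠(j6.6 + 6.6) = arctan(6.6/6.6) = 45.00°
∠G(j6.6) = −45.00° = -45.00°

-45°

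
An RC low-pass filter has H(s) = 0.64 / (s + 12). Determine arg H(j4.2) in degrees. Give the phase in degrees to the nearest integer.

∠(j4.2 + 12) = arctan(4.2/12) = 19.29°
∠H(j4.2) = −19.29° = -19.29°

-19°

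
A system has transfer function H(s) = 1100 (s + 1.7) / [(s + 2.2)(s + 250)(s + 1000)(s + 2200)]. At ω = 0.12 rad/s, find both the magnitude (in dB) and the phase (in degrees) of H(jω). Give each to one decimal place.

|j0.12 + 1.7| = √(0.12² + 1.7²) = 1.704
|j0.12 + 2.2| = √(0.12² + 2.2²) = 2.203
|j0.12 + 250| = √(0.12² + 250²) = 250
|j0.12 + 1000| = √(0.12² + 1000²) = 1000
|j0.12 + 2200| = √(0.12² + 2200²) = 2200
|H(j0.12)| = 1100 × 1.704 / (2.203 × 250 × 1000 × 2200) = 1.547e-06
20 log₁₀(1.547e-06) = -116.21 dB
∠(j0.12 + 1.7) = arctan(0.12/1.7) = 4.04°
∠(j0.12 + 2.2) = arctan(0.12/2.2) = 3.12°
∠(j0.12 + 250) = arctan(0.12/250) = 0.03°
∠(j0.12 + 1000) = arctan(0.12/1000) = 0.01°
∠(j0.12 + 2200) = arctan(0.12/2200) = 0.00°
∠H(j0.12) = 4.04° − (3.12° + 0.03° + 0.01° + 0.00°) = 0.88°

|H| = -116.2 dB, ∠H = 0.9 deg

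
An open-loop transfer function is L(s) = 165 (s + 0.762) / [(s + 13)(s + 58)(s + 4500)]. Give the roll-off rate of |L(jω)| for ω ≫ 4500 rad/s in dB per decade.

-40 dB/decade

With 1 zero and 3 poles, the high-frequency asymptotic slope is 20 × (1 − 3) = -40 dB/decade.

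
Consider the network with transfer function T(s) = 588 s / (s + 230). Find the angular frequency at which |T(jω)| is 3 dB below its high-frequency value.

For a single-pole high-pass, the −3 dB point is at the pole: ω = 230 rad/s.

230 rad/s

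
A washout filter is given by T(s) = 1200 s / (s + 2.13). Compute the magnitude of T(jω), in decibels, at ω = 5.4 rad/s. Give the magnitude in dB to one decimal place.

61.0 dB

|j5.4| = 5.4
|j5.4 + 2.13| = √(5.4² + 2.13²) = 5.805
|T(j5.4)| = 1200 × 5.4 / 5.805 = 1116.3
20 log₁₀(1116.3) = 60.96 dB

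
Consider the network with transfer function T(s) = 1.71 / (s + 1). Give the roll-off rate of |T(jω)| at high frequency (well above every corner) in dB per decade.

-20 dB/decade

With 0 zeros and 1 pole, the high-frequency asymptotic slope is 20 × (0 − 1) = -20 dB/decade.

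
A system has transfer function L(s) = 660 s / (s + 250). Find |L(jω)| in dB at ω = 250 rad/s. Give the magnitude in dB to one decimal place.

53.4 dB

|j250| = 250
|j250 + 250| = √(250² + 250²) = 353.6
|L(j250)| = 660 × 250 / 353.6 = 466.69
20 log₁₀(466.69) = 53.38 dB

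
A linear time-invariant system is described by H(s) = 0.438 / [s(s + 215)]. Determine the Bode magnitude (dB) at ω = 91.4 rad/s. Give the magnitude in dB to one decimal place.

-93.8 dB

|j91.4 + 215| = √(91.4² + 215²) = 233.6
|j91.4| = 91.4
|H(j91.4)| = 0.438 / (233.6 × 91.4) = 2.0512e-05
20 log₁₀(2.0512e-05) = -93.76 dB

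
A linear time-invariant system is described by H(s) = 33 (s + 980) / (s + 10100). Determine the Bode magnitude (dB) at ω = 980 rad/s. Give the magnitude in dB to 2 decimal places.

13.08 dB

|j980 + 980| = √(980² + 980²) = 1386
|j980 + 10100| = √(980² + 10100²) = 1.015e+04
|H(j980)| = 33 × 1386 / 1.015e+04 = 4.5071
20 log₁₀(4.5071) = 13.078 dB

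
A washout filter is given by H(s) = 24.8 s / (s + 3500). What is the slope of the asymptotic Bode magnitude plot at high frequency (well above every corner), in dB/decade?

With 1 zero and 1 pole, the high-frequency asymptotic slope is 20 × (1 − 1) = 0 dB/decade.

0 dB/decade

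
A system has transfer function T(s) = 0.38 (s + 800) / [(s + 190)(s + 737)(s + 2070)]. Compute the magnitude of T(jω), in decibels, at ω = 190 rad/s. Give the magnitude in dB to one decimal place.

|j190 + 800| = √(190² + 800²) = 822.3
|j190 + 190| = √(190² + 190²) = 268.7
|j190 + 737| = √(190² + 737²) = 761.1
|j190 + 2070| = √(190² + 2070²) = 2079
|T(j190)| = 0.38 × 822.3 / (268.7 × 761.1 × 2079) = 7.35e-07
20 log₁₀(7.35e-07) = -122.67 dB

-122.7 dB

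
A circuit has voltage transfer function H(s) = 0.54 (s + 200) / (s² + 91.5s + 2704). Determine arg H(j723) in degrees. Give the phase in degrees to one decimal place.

∠(j723 + 200) = arctan(723/200) = 74.54°
∠[(j723)² + 91.5(j723) + 2704] = ∠[-5.2002e+05 + j66154] = 172.75°
∠H(j723) = 74.54° − 172.75° = -98.21°

-98.2°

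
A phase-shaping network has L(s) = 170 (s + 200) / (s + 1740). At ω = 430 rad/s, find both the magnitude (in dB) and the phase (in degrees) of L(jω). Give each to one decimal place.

|j430 + 200| = √(430² + 200²) = 474.2
|j430 + 1740| = √(430² + 1740²) = 1792
|L(j430)| = 170 × 474.2 / 1792 = 44.98
20 log₁₀(44.98) = 33.06 dB
∠(j430 + 200) = arctan(430/200) = 65.06°
∠(j430 + 1740) = arctan(430/1740) = 13.88°
∠L(j430) = 65.06° − 13.88° = 51.17°

|L| = 33.1 dB, ∠L = 51.2°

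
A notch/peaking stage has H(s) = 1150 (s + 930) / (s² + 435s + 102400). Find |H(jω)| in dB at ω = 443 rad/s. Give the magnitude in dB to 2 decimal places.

|j443 + 930| = √(443² + 930²) = 1030
|(j443)² + 435(j443) + 102400| = |-93849 + j1.927e+05| = 2.143e+05
|H(j443)| = 1150 × 1030 / 2.143e+05 = 5.5268
20 log₁₀(5.5268) = 14.850 dB

14.85 dB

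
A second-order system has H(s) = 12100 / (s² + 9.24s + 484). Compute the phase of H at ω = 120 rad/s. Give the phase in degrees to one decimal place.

-175.4 deg

∠[(j120)² + 9.24(j120) + 484] = ∠[-13916 + j1108.8] = 175.44°
∠H(j120) = −175.44° = -175.44°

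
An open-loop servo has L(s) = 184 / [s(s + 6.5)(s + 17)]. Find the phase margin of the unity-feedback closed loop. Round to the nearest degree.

Gain crossover: |L(jω)| = 1 at ω ≈ 1.61 rad/s.
∠L(j1.61) = −90° − arctan(1.61/6.5) − arctan(1.61/17) ≈ -109.31°
PM = 180° + (-109.31°) = 70.69°

71°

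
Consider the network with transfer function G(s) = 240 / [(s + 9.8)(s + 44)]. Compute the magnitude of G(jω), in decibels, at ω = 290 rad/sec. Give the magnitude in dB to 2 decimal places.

-51.00 dB

|j290 + 9.8| = √(290² + 9.8²) = 290.2
|j290 + 44| = √(290² + 44²) = 293.3
|G(j290)| = 240 / (290.2 × 293.3) = 0.0028198
20 log₁₀(0.0028198) = -50.995 dB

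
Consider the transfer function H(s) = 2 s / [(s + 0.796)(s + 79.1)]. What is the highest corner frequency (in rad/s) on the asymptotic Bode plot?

79.1 rad/s

Break frequencies occur at each pole and zero magnitude: 0.796 rad/s, 79.1 rad/s.
The highest is 79.1 rad/s.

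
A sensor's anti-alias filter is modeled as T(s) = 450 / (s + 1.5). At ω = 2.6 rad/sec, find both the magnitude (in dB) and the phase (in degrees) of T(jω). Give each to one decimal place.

|T| = 43.5 dB, ∠T = -60.0°

|j2.6 + 1.5| = √(2.6² + 1.5²) = 3.002
|T(j2.6)| = 450 / 3.002 = 149.92
20 log₁₀(149.92) = 43.52 dB
∠(j2.6 + 1.5) = arctan(2.6/1.5) = 60.02°
∠T(j2.6) = −60.02° = -60.02°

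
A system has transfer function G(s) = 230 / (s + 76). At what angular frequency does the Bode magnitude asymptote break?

The single real pole at s = −76 gives a corner at ω = 76 rad/s.

76 rad/s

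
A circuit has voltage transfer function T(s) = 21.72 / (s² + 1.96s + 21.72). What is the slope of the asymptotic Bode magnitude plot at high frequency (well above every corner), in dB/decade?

-40 dB/decade

With 0 zeros and 2 poles, the high-frequency asymptotic slope is 20 × (0 − 2) = -40 dB/decade.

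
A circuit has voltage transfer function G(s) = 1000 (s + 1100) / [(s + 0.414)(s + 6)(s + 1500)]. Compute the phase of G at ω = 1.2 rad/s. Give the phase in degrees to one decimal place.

-82.3°

∠(j1.2 + 1100) = arctan(1.2/1100) = 0.06°
∠(j1.2 + 0.414) = arctan(1.2/0.414) = 70.97°
∠(j1.2 + 6) = arctan(1.2/6) = 11.31°
∠(j1.2 + 1500) = arctan(1.2/1500) = 0.05°
∠G(j1.2) = 0.06° − (70.97° + 11.31° + 0.05°) = -82.26°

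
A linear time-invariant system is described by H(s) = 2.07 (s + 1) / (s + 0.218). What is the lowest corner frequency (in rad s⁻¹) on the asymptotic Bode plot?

0.218 rad s⁻¹

Break frequencies occur at each pole and zero magnitude: 0.218 rad s⁻¹, 1 rad s⁻¹.
The lowest is 0.218 rad s⁻¹.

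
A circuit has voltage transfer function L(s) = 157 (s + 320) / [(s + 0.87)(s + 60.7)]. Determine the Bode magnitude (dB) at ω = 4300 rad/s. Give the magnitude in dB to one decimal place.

-28.7 dB

|j4300 + 320| = √(4300² + 320²) = 4312
|j4300 + 0.87| = √(4300² + 0.87²) = 4300
|j4300 + 60.7| = √(4300² + 60.7²) = 4300
|L(j4300)| = 157 × 4312 / (4300 × 4300) = 0.036609
20 log₁₀(0.036609) = -28.73 dB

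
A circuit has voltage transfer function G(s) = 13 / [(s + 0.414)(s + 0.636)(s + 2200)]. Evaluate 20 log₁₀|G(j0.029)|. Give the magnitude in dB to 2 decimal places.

|j0.029 + 0.414| = √(0.029² + 0.414²) = 0.415
|j0.029 + 0.636| = √(0.029² + 0.636²) = 0.6367
|j0.029 + 2200| = √(0.029² + 2200²) = 2200
|G(j0.029)| = 13 / (0.415 × 0.6367 × 2200) = 0.022364
20 log₁₀(0.022364) = -33.009 dB

-33.01 dB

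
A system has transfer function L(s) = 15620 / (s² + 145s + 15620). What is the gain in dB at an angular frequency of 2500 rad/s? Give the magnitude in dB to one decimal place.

-52.0 dB

|(j2500)² + 145(j2500) + 15620| = |-6.2344e+06 + j3.625e+05| = 6.245e+06
|L(j2500)| = 15620 / 6.245e+06 = 0.0025012
20 log₁₀(0.0025012) = -52.04 dB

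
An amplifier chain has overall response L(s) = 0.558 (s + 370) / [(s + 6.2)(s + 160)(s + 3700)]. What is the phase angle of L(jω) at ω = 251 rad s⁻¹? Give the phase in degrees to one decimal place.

∠(j251 + 370) = arctan(251/370) = 34.15°
∠(j251 + 6.2) = arctan(251/6.2) = 88.59°
∠(j251 + 160) = arctan(251/160) = 57.48°
∠(j251 + 3700) = arctan(251/3700) = 3.88°
∠L(j251) = 34.15° − (88.59° + 57.48° + 3.88°) = -115.80°

-115.8°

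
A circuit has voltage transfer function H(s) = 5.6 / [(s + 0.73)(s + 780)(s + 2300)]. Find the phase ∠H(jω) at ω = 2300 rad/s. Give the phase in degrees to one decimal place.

∠(j2300 + 0.73) = arctan(2300/0.73) = 89.98°
∠(j2300 + 780) = arctan(2300/780) = 71.27°
∠(j2300 + 2300) = arctan(2300/2300) = 45.00°
∠H(j2300) = − (89.98° + 71.27° + 45.00°) = -206.25°

-206.2°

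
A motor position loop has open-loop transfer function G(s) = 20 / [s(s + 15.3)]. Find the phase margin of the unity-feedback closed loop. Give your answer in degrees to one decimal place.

85.1°

Gain crossover: |G(jω)| = 1 at ω ≈ 1.3 rad/s.
∠G(j1.3) = −90° − arctan(1.3/15.3) ≈ -94.87°
PM = 180° + (-94.87°) = 85.13°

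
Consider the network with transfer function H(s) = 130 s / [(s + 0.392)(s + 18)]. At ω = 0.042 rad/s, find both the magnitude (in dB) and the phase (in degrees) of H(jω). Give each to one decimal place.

|H| = -2.3 dB, ∠H = 83.8°

|j0.042| = 0.042
|j0.042 + 0.392| = √(0.042² + 0.392²) = 0.3942
|j0.042 + 18| = √(0.042² + 18²) = 18
|H(j0.042)| = 130 × 0.042 / (0.3942 × 18) = 0.7694
20 log₁₀(0.7694) = -2.28 dB
∠(j0.042) = 90.00°
∠(j0.042 + 0.392) = arctan(0.042/0.392) = 6.12°
∠(j0.042 + 18) = arctan(0.042/18) = 0.13°
∠H(j0.042) = 90.00° − (6.12° + 0.13°) = 83.75°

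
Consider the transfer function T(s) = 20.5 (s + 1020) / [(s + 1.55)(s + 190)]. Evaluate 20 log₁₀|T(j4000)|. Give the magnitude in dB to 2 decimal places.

|j4000 + 1020| = √(4000² + 1020²) = 4128
|j4000 + 1.55| = √(4000² + 1.55²) = 4000
|j4000 + 190| = √(4000² + 190²) = 4005
|T(j4000)| = 20.5 × 4128 / (4000 × 4005) = 0.005283
20 log₁₀(0.005283) = -45.542 dB

-45.54 dB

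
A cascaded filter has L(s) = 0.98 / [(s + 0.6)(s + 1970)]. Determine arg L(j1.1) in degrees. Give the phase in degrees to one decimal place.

∠(j1.1 + 0.6) = arctan(1.1/0.6) = 61.39°
∠(j1.1 + 1970) = arctan(1.1/1970) = 0.03°
∠L(j1.1) = − (61.39° + 0.03°) = -61.42°

-61.4°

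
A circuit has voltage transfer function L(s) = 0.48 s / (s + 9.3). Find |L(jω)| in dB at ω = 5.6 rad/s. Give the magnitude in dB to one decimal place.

|j5.6| = 5.6
|j5.6 + 9.3| = √(5.6² + 9.3²) = 10.86
|L(j5.6)| = 0.48 × 5.6 / 10.86 = 0.24761
20 log₁₀(0.24761) = -12.12 dB

-12.1 dB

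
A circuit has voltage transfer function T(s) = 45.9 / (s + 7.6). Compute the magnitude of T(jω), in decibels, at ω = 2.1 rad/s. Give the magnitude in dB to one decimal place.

|j2.1 + 7.6| = √(2.1² + 7.6²) = 7.885
|T(j2.1)| = 45.9 / 7.885 = 5.8213
20 log₁₀(5.8213) = 15.30 dB

15.3 dB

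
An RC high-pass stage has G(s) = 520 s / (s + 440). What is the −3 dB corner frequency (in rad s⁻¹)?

440 rad s⁻¹

For a single-pole high-pass, the −3 dB point is at the pole: ω = 440 rad s⁻¹.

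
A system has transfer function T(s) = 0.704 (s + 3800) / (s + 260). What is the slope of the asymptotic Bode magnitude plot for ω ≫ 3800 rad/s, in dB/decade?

With 1 zero and 1 pole, the high-frequency asymptotic slope is 20 × (1 − 1) = 0 dB/decade.

0 dB/decade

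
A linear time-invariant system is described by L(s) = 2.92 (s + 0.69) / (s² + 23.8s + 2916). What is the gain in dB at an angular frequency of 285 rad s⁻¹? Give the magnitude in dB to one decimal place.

-39.5 dB

|j285 + 0.69| = √(285² + 0.69²) = 285
|(j285)² + 23.8(j285) + 2916| = |-78309 + j6783| = 7.86e+04
|L(j285)| = 2.92 × 285 / 7.86e+04 = 0.010588
20 log₁₀(0.010588) = -39.50 dB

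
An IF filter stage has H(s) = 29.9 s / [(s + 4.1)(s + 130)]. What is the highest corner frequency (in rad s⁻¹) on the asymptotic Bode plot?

130 rad s⁻¹

Break frequencies occur at each pole and zero magnitude: 4.1 rad s⁻¹, 130 rad s⁻¹.
The highest is 130 rad s⁻¹.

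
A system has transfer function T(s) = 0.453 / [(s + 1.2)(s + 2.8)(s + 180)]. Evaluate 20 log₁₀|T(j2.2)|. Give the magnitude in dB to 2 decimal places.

|j2.2 + 1.2| = √(2.2² + 1.2²) = 2.506
|j2.2 + 2.8| = √(2.2² + 2.8²) = 3.561
|j2.2 + 180| = √(2.2² + 180²) = 180
|T(j2.2)| = 0.453 / (2.506 × 3.561 × 180) = 0.000282
20 log₁₀(0.000282) = -70.995 dB

-70.99 dB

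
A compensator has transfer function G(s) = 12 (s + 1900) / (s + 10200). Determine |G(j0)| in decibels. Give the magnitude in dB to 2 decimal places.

6.99 dB

G(0) = 12 × 1900 / 10200 = 2.2353
20 log₁₀(2.2353) = 6.987 dB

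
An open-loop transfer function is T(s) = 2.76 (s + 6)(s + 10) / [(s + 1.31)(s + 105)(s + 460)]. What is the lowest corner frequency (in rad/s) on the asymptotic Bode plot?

1.31 rad/s

Break frequencies occur at each pole and zero magnitude: 1.31 rad/s, 6 rad/s, 10 rad/s, 105 rad/s, 460 rad/s.
The lowest is 1.31 rad/s.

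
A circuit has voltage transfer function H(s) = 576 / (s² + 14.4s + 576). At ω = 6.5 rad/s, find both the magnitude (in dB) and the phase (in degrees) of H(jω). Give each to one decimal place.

|H| = 0.5 dB, ∠H = -9.9°

|(j6.5)² + 14.4(j6.5) + 576| = |533.75 + j93.6| = 541.9
|H(j6.5)| = 576 / 541.9 = 1.0629
20 log₁₀(1.0629) = 0.53 dB
∠[(j6.5)² + 14.4(j6.5) + 576] = ∠[533.75 + j93.6] = 9.95°
∠H(j6.5) = −9.95° = -9.95°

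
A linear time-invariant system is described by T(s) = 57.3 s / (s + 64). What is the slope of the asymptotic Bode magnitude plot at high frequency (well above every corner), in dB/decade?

0 dB/decade

With 1 zero and 1 pole, the high-frequency asymptotic slope is 20 × (1 − 1) = 0 dB/decade.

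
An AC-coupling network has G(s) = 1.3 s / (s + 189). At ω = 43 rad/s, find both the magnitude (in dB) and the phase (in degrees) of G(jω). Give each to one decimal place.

|G| = -10.8 dB, ∠G = 77.2°

|j43| = 43
|j43 + 189| = √(43² + 189²) = 193.8
|G(j43)| = 1.3 × 43 / 193.8 = 0.2884
20 log₁₀(0.2884) = -10.80 dB
∠(j43) = 90.00°
∠(j43 + 189) = arctan(43/189) = 12.82°
∠G(j43) = 90.00° − 12.82° = 77.18°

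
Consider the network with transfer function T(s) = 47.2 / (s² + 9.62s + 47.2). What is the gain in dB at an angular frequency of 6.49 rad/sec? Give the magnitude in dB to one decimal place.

-2.5 dB

|(j6.49)² + 9.62(j6.49) + 47.2| = |5.0799 + j62.434| = 62.64
|T(j6.49)| = 47.2 / 62.64 = 0.75351
20 log₁₀(0.75351) = -2.46 dB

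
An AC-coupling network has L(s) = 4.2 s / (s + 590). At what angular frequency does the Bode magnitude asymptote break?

The single real pole at s = −590 gives a corner at ω = 590 rad/sec.

590 rad/sec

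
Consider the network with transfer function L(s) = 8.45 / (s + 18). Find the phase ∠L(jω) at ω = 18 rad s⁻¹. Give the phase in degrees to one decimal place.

-45.0 deg

∠(j18 + 18) = arctan(18/18) = 45.00°
∠L(j18) = −45.00° = -45.00°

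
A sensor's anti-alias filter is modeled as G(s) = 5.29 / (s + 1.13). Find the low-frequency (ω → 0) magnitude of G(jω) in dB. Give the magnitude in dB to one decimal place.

13.4 dB

G(0) = 5.29 / 1.13 = 4.6814
20 log₁₀(4.6814) = 13.41 dB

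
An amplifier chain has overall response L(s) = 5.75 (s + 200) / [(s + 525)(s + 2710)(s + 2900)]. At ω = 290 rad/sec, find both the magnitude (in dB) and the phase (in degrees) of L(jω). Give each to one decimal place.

|j290 + 200| = √(290² + 200²) = 352.3
|j290 + 525| = √(290² + 525²) = 599.8
|j290 + 2710| = √(290² + 2710²) = 2725
|j290 + 2900| = √(290² + 2900²) = 2914
|L(j290)| = 5.75 × 352.3 / (599.8 × 2725 × 2914) = 4.2518e-07
20 log₁₀(4.2518e-07) = -127.43 dB
∠(j290 + 200) = arctan(290/200) = 55.41°
∠(j290 + 525) = arctan(290/525) = 28.92°
∠(j290 + 2710) = arctan(290/2710) = 6.11°
∠(j290 + 2900) = arctan(290/2900) = 5.71°
∠L(j290) = 55.41° − (28.92° + 6.11° + 5.71°) = 14.67°

|L| = -127.4 dB, ∠L = 14.7°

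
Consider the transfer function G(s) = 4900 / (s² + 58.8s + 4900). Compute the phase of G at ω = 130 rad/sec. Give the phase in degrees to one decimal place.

-147.5°

∠[(j130)² + 58.8(j130) + 4900] = ∠[-12000 + j7644] = 147.50°
∠G(j130) = −147.50° = -147.50°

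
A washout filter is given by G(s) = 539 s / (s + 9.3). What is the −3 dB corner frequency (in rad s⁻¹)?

For a single-pole high-pass, the −3 dB point is at the pole: ω = 9.3 rad s⁻¹.

9.3 rad s⁻¹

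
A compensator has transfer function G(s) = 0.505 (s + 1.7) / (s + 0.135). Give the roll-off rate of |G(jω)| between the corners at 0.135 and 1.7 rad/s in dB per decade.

-20 dB/decade

In this band the factors already past their corner are: pole at 0.135; net slope = -20 dB/decade.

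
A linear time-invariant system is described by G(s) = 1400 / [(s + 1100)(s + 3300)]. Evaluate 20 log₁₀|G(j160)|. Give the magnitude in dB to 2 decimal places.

|j160 + 1100| = √(160² + 1100²) = 1112
|j160 + 3300| = √(160² + 3300²) = 3304
|G(j160)| = 1400 / (1112 × 3304) = 0.00038121
20 log₁₀(0.00038121) = -68.377 dB

-68.38 dB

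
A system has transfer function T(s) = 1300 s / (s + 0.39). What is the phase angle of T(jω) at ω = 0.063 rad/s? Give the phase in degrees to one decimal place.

80.8°

∠(j0.063) = 90.00°
∠(j0.063 + 0.39) = arctan(0.063/0.39) = 9.18°
∠T(j0.063) = 90.00° − 9.18° = 80.82°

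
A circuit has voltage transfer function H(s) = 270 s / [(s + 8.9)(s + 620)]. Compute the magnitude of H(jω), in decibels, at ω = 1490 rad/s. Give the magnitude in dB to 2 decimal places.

-15.53 dB

|j1490| = 1490
|j1490 + 8.9| = √(1490² + 8.9²) = 1490
|j1490 + 620| = √(1490² + 620²) = 1614
|H(j1490)| = 270 × 1490 / (1490 × 1614) = 0.1673
20 log₁₀(0.1673) = -15.530 dB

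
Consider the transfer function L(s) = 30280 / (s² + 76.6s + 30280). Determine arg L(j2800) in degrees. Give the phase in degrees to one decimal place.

-178.4 deg

∠[(j2800)² + 76.6(j2800) + 30280] = ∠[-7.8097e+06 + j2.1448e+05] = 178.43°
∠L(j2800) = −178.43° = -178.43°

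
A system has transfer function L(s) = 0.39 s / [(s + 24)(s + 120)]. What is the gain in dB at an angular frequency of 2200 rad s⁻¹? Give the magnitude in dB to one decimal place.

-75.0 dB

|j2200| = 2200
|j2200 + 24| = √(2200² + 24²) = 2200
|j2200 + 120| = √(2200² + 120²) = 2203
|L(j2200)| = 0.39 × 2200 / (2200 × 2203) = 0.000177
20 log₁₀(0.000177) = -75.04 dB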